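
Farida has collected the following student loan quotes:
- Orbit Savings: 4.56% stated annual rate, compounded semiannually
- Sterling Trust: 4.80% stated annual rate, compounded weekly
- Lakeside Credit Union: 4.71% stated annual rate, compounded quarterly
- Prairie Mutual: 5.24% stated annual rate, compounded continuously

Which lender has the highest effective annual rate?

Orbit Savings: (1 + 0.0456/2)^2 − 1 = 4.612%
Sterling Trust: (1 + 0.0480/52)^52 − 1 = 4.915%
Lakeside Credit Union: (1 + 0.0471/4)^4 − 1 = 4.794%
Prairie Mutual: e^0.0524 − 1 = 5.380%
The highest effective annual rate is Prairie Mutual at 5.380%.

Prairie Mutual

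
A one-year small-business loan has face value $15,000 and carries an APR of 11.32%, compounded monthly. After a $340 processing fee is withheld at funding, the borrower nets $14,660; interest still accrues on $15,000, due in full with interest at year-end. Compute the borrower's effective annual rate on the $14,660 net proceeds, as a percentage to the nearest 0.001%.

Amount owed after one year: 15,000 × (1 + 0.1132/12)^12 = 15,000 × 1.119262 = $16,788.93.
Effective rate on net proceeds: 16,788.93 / 14,660 − 1 = 0.145220 = 14.522%.

14.522%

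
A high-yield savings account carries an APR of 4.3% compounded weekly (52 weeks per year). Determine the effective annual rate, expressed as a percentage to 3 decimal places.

4.392%

EAR = (1 + 0.043/52)^52 − 1.
= 1.043919 − 1 = 4.392%.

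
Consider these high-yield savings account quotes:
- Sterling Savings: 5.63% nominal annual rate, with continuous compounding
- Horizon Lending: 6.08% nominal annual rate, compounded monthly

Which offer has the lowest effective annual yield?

Sterling Savings: e^0.0563 − 1 = 5.792%
Horizon Lending: (1 + 0.0608/12)^12 − 1 = 6.252%
The lowest effective annual rate is Sterling Savings at 5.792%.

Sterling Savings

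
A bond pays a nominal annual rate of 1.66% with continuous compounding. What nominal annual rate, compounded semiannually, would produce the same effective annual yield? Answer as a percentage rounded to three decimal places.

1.667%

EAR under continuous compounding: e^0.0166 − 1 = 0.016739.
Solve (1 + r/2)^2 = 1.016739: r/2 = 1.016739^(1/2) − 1 = 0.008335, so r = 0.016669 = 1.667%.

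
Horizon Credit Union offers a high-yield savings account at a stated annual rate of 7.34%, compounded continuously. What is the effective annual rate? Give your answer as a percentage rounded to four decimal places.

7.6161%

With continuous compounding, EAR = e^0.0734 − 1.
e^0.0734 = 1.076161, so EAR = 0.076161 = 7.6161%.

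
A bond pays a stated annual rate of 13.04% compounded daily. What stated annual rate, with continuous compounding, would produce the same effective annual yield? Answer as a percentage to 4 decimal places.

13.0377%

EAR = (1 + 0.1304/365)^365 − 1 = 0.139257.
Equivalent continuous rate: r = ln(1 + 0.139257) = 0.130377 = 13.0377%.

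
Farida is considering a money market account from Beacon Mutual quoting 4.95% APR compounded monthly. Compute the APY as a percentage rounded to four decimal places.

EAR = (1 + 0.0495/12)^12 − 1.
= (1 + 0.004125)^12 − 1 = 1.050639 − 1 = 5.0639%.

5.0639%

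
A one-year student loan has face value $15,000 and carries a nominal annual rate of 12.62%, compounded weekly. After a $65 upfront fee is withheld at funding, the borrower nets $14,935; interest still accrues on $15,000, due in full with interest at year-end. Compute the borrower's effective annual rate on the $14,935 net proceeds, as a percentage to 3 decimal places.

13.927%

Amount owed after one year: 15,000 × (1 + 0.1262/52)^52 = 15,000 × 1.134336 = $17,015.03.
Effective rate on net proceeds: 17,015.03 / 14,935 − 1 = 0.139272 = 13.927%.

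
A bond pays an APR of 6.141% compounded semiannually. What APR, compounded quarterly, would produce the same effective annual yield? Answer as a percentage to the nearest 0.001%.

EAR = (1 + 0.06141/2)^2 − 1 = 0.062353.
Solve (1 + r/4)^4 = 1.062353: r/4 = 1.062353^(1/4) − 1 = 0.015236, so r = 0.060946 = 6.095%.

6.095%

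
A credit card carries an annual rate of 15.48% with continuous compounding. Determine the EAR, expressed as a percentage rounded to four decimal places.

16.7424%

With continuous compounding, EAR = e^0.1548 − 1.
e^0.1548 = 1.167424, so EAR = 0.167424 = 16.7424%.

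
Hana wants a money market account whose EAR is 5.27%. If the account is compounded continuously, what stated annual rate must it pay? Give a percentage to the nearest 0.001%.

Continuous: nominal r satisfies e^r − 1 = 0.0527.
r = ln(1 + 0.0527) = ln(1.0527) = 0.051358 = 5.136%.

5.136%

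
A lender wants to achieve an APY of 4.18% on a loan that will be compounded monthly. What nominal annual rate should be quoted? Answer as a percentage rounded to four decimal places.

4.1020%

(1 + r/12)^12 − 1 = 0.0418, so 1 + r/12 = 1.0418^(1/12).
r/12 = 0.003418, so r = 0.041020 = 4.1020%.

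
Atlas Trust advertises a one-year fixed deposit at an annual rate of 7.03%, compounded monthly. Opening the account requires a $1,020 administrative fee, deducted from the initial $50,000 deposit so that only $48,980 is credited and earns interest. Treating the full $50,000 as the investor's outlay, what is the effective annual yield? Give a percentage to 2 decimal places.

5.07%

Value after one year: 48,980 × (1 + 0.0703/12)^12 = 48,980 × 1.072610 = $52,536.44.
Effective yield on the $50,000 outlay: 52,536.44 / 50,000 − 1 = 0.050729 = 5.07%.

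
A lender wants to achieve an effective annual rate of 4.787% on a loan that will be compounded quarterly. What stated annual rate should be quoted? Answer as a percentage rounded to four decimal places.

(1 + r/4)^4 − 1 = 0.04787, so 1 + r/4 = 1.04787^(1/4).
r/4 = 0.011758, so r = 0.047034 = 4.7034%.

4.7034%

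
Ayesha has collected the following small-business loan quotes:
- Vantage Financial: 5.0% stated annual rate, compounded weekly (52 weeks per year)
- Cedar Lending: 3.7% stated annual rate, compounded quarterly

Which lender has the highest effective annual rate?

Vantage Financial

Vantage Financial: (1 + 0.050/52)^52 − 1 = 5.125%
Cedar Lending: (1 + 0.037/4)^4 − 1 = 3.752%
The highest effective annual rate is Vantage Financial at 5.125%.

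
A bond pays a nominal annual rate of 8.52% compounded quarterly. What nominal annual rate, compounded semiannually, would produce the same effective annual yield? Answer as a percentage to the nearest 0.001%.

EAR = (1 + 0.0852/4)^4 − 1 = 0.087961.
Solve (1 + r/2)^2 = 1.087961: r/2 = 1.087961^(1/2) − 1 = 0.043054, so r = 0.086107 = 8.611%.

8.611%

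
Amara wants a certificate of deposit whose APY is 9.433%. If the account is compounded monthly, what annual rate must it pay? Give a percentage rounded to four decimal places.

9.0482%

(1 + r/12)^12 − 1 = 0.09433, so 1 + r/12 = 1.09433^(1/12).
r/12 = 0.007540, so r = 0.090482 = 9.0482%.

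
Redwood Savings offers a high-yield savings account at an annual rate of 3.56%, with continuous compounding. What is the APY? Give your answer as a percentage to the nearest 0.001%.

With continuous compounding, EAR = e^0.0356 − 1.
e^0.0356 = 1.036241, so EAR = 0.036241 = 3.624%.

3.624%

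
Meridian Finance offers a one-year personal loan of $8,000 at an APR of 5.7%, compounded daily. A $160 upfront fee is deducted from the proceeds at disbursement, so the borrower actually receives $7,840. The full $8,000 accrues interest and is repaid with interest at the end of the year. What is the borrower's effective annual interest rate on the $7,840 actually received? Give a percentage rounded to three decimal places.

Amount owed after one year: 8,000 × (1 + 0.057/365)^365 = 8,000 × 1.058651 = $8,469.21.
Effective rate on net proceeds: 8,469.21 / 7,840 − 1 = 0.080256 = 8.026%.

8.026%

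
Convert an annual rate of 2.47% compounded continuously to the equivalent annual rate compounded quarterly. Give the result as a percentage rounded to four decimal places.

EAR under continuous compounding: e^0.0247 − 1 = 0.025008.
Solve (1 + r/4)^4 = 1.025008: r/4 = 1.025008^(1/4) − 1 = 0.006194, so r = 0.024776 = 2.4776%.

2.4776%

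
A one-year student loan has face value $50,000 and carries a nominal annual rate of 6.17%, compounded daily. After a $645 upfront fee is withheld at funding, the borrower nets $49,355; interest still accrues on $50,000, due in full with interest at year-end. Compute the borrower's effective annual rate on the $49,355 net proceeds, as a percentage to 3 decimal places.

Amount owed after one year: 50,000 × (1 + 0.0617/365)^365 = 50,000 × 1.063638 = $53,181.88.
Effective rate on net proceeds: 53,181.88 / 49,355 − 1 = 0.077538 = 7.754%.

7.754%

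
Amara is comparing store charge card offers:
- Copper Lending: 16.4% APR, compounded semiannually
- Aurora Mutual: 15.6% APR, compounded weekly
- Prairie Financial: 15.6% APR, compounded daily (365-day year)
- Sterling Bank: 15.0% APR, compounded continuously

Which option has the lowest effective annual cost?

Sterling Bank

Copper Lending: (1 + 0.164/2)^2 − 1 = 17.072%
Aurora Mutual: (1 + 0.156/52)^52 − 1 = 16.855%
Prairie Financial: (1 + 0.156/365)^365 − 1 = 16.879%
Sterling Bank: e^0.150 − 1 = 16.183%
The lowest effective annual rate is Sterling Bank at 16.183%.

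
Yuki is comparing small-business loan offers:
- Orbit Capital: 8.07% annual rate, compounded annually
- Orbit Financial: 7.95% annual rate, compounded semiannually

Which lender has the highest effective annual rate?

Orbit Capital: compounded annually, EAR = 8.070%
Orbit Financial: (1 + 0.0795/2)^2 − 1 = 8.108%
The highest effective annual rate is Orbit Financial at 8.108%.

Orbit Financial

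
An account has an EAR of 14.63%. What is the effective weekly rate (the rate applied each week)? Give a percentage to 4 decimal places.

0.2629%

The per-week rate i satisfies (1 + i)^52 = 1 + 0.1463.
i = 1.1463^(1/52) − 1 = 0.0026292 = 0.2629%.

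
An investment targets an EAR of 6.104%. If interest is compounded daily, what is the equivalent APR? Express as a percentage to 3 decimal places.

5.925%

(1 + r/365)^365 − 1 = 0.06104, so 1 + r/365 = 1.06104^(1/365).
r/365 = 0.000162, so r = 0.059254 = 5.925%.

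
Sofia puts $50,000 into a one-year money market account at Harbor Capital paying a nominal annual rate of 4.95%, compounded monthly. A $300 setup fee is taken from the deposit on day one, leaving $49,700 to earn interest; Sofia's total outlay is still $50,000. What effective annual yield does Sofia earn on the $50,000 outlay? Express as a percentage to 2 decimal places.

4.43%

Value after one year: 49,700 × (1 + 0.0495/12)^12 = 49,700 × 1.050639 = $52,216.74.
Effective yield on the $50,000 outlay: 52,216.74 / 50,000 − 1 = 0.044335 = 4.43%.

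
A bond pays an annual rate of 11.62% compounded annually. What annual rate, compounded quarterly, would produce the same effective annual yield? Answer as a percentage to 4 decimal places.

Compounded annually, EAR = nominal = 0.116200.
Solve (1 + r/4)^4 = 1.116200: r/4 = 1.116200^(1/4) − 1 = 0.027864, so r = 0.111455 = 11.1455%.

11.1455%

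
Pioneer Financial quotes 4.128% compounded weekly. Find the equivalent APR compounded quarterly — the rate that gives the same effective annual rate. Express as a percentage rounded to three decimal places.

EAR = (1 + 0.04128/52)^52 − 1 = 0.042127.
Solve (1 + r/4)^4 = 1.042127: r/4 = 1.042127^(1/4) − 1 = 0.010369, so r = 0.041477 = 4.148%.

4.148%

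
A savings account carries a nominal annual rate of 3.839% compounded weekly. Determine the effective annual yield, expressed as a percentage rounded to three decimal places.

3.912%

EAR = (1 + 0.03839/52)^52 − 1.
= 1.039122 − 1 = 3.912%.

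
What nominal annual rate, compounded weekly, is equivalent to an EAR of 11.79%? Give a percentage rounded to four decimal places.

11.1571%

(1 + r/52)^52 − 1 = 0.1179, so 1 + r/52 = 1.1179^(1/52).
r/52 = 0.002146, so r = 0.111571 = 11.1571%.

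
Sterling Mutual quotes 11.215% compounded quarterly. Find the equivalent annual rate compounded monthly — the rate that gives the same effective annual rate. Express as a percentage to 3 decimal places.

EAR = (1 + 0.11215/4)^4 − 1 = 0.116955.
Solve (1 + r/12)^12 = 1.116955: r/12 = 1.116955^(1/12) − 1 = 0.009260, so r = 0.111118 = 11.112%.

11.112%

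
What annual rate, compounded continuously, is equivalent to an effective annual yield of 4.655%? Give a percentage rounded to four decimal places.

4.5499%

Continuous: nominal r satisfies e^r − 1 = 0.04655.
r = ln(1 + 0.04655) = ln(1.04655) = 0.045499 = 4.5499%.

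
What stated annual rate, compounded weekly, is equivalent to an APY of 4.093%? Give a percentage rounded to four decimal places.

4.0130%

(1 + r/52)^52 − 1 = 0.04093, so 1 + r/52 = 1.04093^(1/52).
r/52 = 0.000772, so r = 0.040130 = 4.0130%.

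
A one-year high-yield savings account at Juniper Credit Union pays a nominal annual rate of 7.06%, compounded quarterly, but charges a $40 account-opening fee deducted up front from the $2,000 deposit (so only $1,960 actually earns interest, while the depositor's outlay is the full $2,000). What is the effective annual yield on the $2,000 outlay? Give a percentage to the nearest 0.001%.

Value after one year: 1,960 × (1 + 0.0706/4)^4 = 1,960 × 1.072491 = $2,102.08.
Effective yield on the $2,000 outlay: 2,102.08 / 2,000 − 1 = 0.051041 = 5.104%.

5.104%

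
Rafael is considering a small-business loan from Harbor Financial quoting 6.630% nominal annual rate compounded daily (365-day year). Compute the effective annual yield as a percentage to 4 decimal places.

EAR = (1 + 0.06630/365)^365 − 1.
= (1 + 0.000182)^365 − 1 = 1.068541 − 1 = 6.8541%.

6.8541%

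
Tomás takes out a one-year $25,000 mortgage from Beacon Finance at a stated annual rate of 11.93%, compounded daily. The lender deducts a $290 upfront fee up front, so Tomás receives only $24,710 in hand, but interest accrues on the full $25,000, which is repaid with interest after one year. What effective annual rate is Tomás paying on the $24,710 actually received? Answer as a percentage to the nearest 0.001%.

Amount owed after one year: 25,000 × (1 + 0.1193/365)^365 = 25,000 × 1.126686 = $28,167.15.
Effective rate on net proceeds: 28,167.15 / 24,710 − 1 = 0.139909 = 13.991%.

13.991%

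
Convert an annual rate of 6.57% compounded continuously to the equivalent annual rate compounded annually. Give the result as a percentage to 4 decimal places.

EAR under continuous compounding: e^0.0657 − 1 = 0.067906.
Compounded annually, the equivalent nominal rate is the EAR itself: 6.7906%.

6.7906%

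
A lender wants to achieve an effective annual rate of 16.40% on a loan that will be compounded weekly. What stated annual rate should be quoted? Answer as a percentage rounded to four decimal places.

15.2084%

(1 + r/52)^52 − 1 = 0.1640, so 1 + r/52 = 1.1640^(1/52).
r/52 = 0.002925, so r = 0.152084 = 15.2084%.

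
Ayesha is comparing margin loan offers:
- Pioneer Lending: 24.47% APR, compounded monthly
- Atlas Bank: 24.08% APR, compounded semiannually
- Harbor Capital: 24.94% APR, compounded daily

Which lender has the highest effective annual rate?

Harbor Capital

Pioneer Lending: (1 + 0.2447/12)^12 − 1 = 27.410%
Atlas Bank: (1 + 0.2408/2)^2 − 1 = 25.530%
Harbor Capital: (1 + 0.2494/365)^365 − 1 = 28.315%
The highest effective annual rate is Harbor Capital at 28.315%.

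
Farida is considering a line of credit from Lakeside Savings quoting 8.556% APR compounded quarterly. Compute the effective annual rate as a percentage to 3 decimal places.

8.834%

EAR = (1 + 0.08556/4)^4 − 1.
= (1 + 0.021390)^4 − 1 = 1.088345 − 1 = 8.834%.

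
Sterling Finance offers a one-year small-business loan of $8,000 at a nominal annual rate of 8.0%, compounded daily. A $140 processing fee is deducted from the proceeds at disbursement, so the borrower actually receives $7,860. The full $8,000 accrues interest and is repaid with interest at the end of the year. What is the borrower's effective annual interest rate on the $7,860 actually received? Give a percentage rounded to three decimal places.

Amount owed after one year: 8,000 × (1 + 0.080/365)^365 = 8,000 × 1.083278 = $8,666.22.
Effective rate on net proceeds: 8,666.22 / 7,860 − 1 = 0.102573 = 10.257%.

10.257%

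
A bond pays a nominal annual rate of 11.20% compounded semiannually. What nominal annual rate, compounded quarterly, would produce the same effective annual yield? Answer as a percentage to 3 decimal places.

EAR = (1 + 0.1120/2)^2 − 1 = 0.115136.
Solve (1 + r/4)^4 = 1.115136: r/4 = 1.115136^(1/4) − 1 = 0.027619, so r = 0.110474 = 11.047%.

11.047%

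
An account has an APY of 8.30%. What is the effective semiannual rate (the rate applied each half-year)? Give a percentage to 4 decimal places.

The per-half-year rate i satisfies (1 + i)^2 = 1 + 0.0830.
i = 1.0830^(1/2) − 1 = 0.0406729 = 4.0673%.

4.0673%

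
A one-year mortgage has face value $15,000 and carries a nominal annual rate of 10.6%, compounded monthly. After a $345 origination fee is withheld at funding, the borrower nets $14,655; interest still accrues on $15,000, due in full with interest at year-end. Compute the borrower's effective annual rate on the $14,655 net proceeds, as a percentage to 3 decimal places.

Amount owed after one year: 15,000 × (1 + 0.106/12)^12 = 15,000 × 1.111305 = $16,669.57.
Effective rate on net proceeds: 16,669.57 / 14,655 − 1 = 0.137466 = 13.747%.

13.747%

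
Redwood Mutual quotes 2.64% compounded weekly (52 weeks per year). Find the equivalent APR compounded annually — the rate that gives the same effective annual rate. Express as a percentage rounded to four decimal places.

EAR = (1 + 0.0264/52)^52 − 1 = 0.026745.
Compounded annually, the equivalent nominal rate is the EAR itself: 2.6745%.

2.6745%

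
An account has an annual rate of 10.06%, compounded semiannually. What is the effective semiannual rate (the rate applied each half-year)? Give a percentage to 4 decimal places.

With a nominal annual rate compounded semiannually, the periodic rate is the nominal rate divided by 2.
i = 0.1006 / 2 = 0.0503000 = 5.0300%.

5.0300%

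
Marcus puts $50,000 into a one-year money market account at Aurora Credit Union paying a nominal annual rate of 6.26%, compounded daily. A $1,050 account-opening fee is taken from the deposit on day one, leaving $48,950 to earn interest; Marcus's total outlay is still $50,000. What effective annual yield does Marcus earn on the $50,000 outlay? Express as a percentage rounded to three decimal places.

4.224%

Value after one year: 48,950 × (1 + 0.0626/365)^365 = 48,950 × 1.064595 = $52,111.94.
Effective yield on the $50,000 outlay: 52,111.94 / 50,000 − 1 = 0.042239 = 4.224%.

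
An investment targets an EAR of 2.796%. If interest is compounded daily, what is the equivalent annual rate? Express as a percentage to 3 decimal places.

2.758%

(1 + r/365)^365 − 1 = 0.02796, so 1 + r/365 = 1.02796^(1/365).
r/365 = 0.000076, so r = 0.027577 = 2.758%.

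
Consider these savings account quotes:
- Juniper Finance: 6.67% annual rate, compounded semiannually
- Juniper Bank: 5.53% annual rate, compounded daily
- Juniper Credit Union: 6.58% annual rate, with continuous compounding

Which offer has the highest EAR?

Juniper Credit Union

Juniper Finance: (1 + 0.0667/2)^2 − 1 = 6.781%
Juniper Bank: (1 + 0.0553/365)^365 − 1 = 5.685%
Juniper Credit Union: e^0.0658 − 1 = 6.801%
The highest effective annual rate is Juniper Credit Union at 6.801%.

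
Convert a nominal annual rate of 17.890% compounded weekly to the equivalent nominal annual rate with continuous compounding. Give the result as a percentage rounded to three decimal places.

17.859%

EAR = (1 + 0.17890/52)^52 − 1 = 0.195534.
Equivalent continuous rate: r = ln(1 + 0.195534) = 0.178593 = 17.859%.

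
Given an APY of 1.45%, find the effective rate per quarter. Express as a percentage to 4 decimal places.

The per-quarter rate i satisfies (1 + i)^4 = 1 + 0.0145.
i = 1.0145^(1/4) − 1 = 0.0036055 = 0.3605%.

0.3605%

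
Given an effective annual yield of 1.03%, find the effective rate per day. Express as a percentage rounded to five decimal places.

0.00281%

The per-day rate i satisfies (1 + i)^365 = 1 + 0.0103.
i = 1.0103^(1/365) − 1 = 0.0000281 = 0.00281%.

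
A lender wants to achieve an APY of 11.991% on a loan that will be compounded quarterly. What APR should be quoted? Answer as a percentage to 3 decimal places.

(1 + r/4)^4 − 1 = 0.11991, so 1 + r/4 = 1.11991^(1/4).
r/4 = 0.028717, so r = 0.114867 = 11.487%.

11.487%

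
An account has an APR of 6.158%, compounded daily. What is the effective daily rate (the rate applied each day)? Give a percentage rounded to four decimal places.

0.0169%

With a nominal annual rate compounded daily, the periodic rate is the nominal rate divided by 365.
i = 0.06158 / 365 = 0.0001687 = 0.0169%.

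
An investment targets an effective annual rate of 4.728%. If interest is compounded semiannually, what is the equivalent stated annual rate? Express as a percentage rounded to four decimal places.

(1 + r/2)^2 − 1 = 0.04728, so 1 + r/2 = 1.04728^(1/2).
r/2 = 0.023367, so r = 0.046734 = 4.6734%.

4.6734%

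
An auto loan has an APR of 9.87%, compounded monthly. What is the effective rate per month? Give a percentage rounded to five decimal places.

With a nominal annual rate compounded monthly, the periodic rate is the nominal rate divided by 12.
i = 0.0987 / 12 = 0.0082250 = 0.82250%.

0.82250%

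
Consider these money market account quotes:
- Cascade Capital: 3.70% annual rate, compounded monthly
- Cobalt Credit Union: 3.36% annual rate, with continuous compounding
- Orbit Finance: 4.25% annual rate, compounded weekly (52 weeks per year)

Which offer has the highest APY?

Cascade Capital: (1 + 0.0370/12)^12 − 1 = 3.763%
Cobalt Credit Union: e^0.0336 − 1 = 3.417%
Orbit Finance: (1 + 0.0425/52)^52 − 1 = 4.340%
The highest effective annual rate is Orbit Finance at 4.340%.

Orbit Finance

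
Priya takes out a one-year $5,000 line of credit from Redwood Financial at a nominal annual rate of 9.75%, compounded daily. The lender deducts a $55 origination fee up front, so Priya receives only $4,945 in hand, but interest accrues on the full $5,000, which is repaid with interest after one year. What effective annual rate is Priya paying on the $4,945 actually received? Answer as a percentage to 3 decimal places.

Amount owed after one year: 5,000 × (1 + 0.0975/365)^365 = 5,000 × 1.102397 = $5,511.99.
Effective rate on net proceeds: 5,511.99 / 4,945 − 1 = 0.114658 = 11.466%.

11.466%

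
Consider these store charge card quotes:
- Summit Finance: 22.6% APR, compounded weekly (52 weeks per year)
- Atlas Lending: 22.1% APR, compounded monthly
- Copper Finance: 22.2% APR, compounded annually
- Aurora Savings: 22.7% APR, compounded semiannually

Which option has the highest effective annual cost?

Summit Finance: (1 + 0.226/52)^52 − 1 = 25.296%
Atlas Lending: (1 + 0.221/12)^12 − 1 = 24.482%
Copper Finance: compounded annually, EAR = 22.200%
Aurora Savings: (1 + 0.227/2)^2 − 1 = 23.988%
The highest effective annual rate is Summit Finance at 25.296%.

Summit Finance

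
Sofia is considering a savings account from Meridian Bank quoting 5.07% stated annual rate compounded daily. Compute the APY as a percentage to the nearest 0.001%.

5.200%

EAR = (1 + 0.0507/365)^365 − 1.
= 1.052004 − 1 = 5.200%.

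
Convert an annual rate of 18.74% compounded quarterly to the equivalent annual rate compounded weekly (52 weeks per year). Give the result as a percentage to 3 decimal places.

EAR = (1 + 0.1874/4)^4 − 1 = 0.200986.
Solve (1 + r/52)^52 = 1.200986: r/52 = 1.200986^(1/52) − 1 = 0.003528, so r = 0.183466 = 18.347%.

18.347%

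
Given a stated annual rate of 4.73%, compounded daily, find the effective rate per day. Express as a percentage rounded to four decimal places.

With a nominal annual rate compounded daily, the periodic rate is the nominal rate divided by 365.
i = 0.0473 / 365 = 0.0001296 = 0.0130%.

0.0130%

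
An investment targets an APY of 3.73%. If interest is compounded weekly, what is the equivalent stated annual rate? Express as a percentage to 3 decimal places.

3.663%

(1 + r/52)^52 − 1 = 0.0373, so 1 + r/52 = 1.0373^(1/52).
r/52 = 0.000705, so r = 0.036634 = 3.663%.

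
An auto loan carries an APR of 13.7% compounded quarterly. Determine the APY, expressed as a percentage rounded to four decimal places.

14.4200%

EAR = (1 + 0.137/4)^4 − 1.
= (1 + 0.034250)^4 − 1 = 1.144200 − 1 = 14.4200%.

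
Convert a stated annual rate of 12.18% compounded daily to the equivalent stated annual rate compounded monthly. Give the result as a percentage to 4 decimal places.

EAR = (1 + 0.1218/365)^365 − 1 = 0.129505.
Solve (1 + r/12)^12 = 1.129505: r/12 = 1.129505^(1/12) − 1 = 0.010200, so r = 0.122400 = 12.2400%.

12.2400%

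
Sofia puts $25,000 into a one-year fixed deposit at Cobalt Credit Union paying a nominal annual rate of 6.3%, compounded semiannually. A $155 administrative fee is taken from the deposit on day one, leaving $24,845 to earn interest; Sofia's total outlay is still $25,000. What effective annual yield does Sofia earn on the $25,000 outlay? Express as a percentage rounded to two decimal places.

5.74%

Value after one year: 24,845 × (1 + 0.063/2)^2 = 24,845 × 1.063992 = $26,434.89.
Effective yield on the $25,000 outlay: 26,434.89 / 25,000 − 1 = 0.057395 = 5.74%.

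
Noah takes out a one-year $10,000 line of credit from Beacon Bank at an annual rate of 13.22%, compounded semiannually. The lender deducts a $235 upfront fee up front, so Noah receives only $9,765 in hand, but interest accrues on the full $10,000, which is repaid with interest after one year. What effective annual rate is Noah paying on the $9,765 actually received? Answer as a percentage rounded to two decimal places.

16.39%

Amount owed after one year: 10,000 × (1 + 0.1322/2)^2 = 10,000 × 1.136569 = $11,365.69.
Effective rate on net proceeds: 11,365.69 / 9,765 − 1 = 0.163921 = 16.39%.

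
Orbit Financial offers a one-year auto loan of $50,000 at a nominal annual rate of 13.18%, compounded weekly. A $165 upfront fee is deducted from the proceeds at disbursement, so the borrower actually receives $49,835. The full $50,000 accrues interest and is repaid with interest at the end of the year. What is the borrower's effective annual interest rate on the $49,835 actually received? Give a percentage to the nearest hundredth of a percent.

14.45%

Amount owed after one year: 50,000 × (1 + 0.1318/52)^52 = 50,000 × 1.140690 = $57,034.49.
Effective rate on net proceeds: 57,034.49 / 49,835 − 1 = 0.144467 = 14.45%.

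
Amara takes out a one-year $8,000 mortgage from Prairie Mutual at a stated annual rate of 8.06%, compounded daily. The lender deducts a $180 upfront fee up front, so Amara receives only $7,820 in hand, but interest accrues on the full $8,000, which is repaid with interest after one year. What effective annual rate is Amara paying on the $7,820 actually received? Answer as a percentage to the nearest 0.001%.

Amount owed after one year: 8,000 × (1 + 0.0806/365)^365 = 8,000 × 1.083928 = $8,671.42.
Effective rate on net proceeds: 8,671.42 / 7,820 − 1 = 0.108877 = 10.888%.

10.888%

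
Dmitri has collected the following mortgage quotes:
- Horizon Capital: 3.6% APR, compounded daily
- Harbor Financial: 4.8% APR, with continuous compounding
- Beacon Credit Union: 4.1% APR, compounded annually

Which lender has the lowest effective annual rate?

Horizon Capital: (1 + 0.036/365)^365 − 1 = 3.665%
Harbor Financial: e^0.048 − 1 = 4.917%
Beacon Credit Union: compounded annually, EAR = 4.100%
The lowest effective annual rate is Horizon Capital at 3.665%.

Horizon Capital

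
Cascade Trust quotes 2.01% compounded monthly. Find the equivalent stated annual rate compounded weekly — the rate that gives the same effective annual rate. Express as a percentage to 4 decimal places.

EAR = (1 + 0.0201/12)^12 − 1 = 0.020286.
Solve (1 + r/52)^52 = 1.020286: r/52 = 1.020286^(1/52) − 1 = 0.000386, so r = 0.020087 = 2.0087%.

2.0087%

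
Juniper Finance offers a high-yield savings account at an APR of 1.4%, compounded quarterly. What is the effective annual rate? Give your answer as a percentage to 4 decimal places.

1.4074%

EAR = (1 + 0.014/4)^4 − 1.
= (1 + 0.003500)^4 − 1 = 1.014074 − 1 = 1.4074%.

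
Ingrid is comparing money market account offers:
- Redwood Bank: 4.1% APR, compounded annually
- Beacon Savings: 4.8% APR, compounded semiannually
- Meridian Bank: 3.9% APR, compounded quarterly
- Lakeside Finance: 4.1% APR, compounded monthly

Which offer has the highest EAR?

Beacon Savings

Redwood Bank: compounded annually, EAR = 4.100%
Beacon Savings: (1 + 0.048/2)^2 − 1 = 4.858%
Meridian Bank: (1 + 0.039/4)^4 − 1 = 3.957%
Lakeside Finance: (1 + 0.041/12)^12 − 1 = 4.178%
The highest effective annual rate is Beacon Savings at 4.858%.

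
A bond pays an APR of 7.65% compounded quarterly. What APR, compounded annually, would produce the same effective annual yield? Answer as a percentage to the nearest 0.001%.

7.872%

EAR = (1 + 0.0765/4)^4 − 1 = 0.078723.
Compounded annually, the equivalent nominal rate is the EAR itself: 7.872%.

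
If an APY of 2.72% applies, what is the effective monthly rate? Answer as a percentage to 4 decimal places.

0.2239%

The per-month rate i satisfies (1 + i)^12 = 1 + 0.0272.
i = 1.0272^(1/12) − 1 = 0.0022389 = 0.2239%.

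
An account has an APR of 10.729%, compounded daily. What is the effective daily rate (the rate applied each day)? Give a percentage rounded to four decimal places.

With a nominal annual rate compounded daily, the periodic rate is the nominal rate divided by 365.
i = 0.10729 / 365 = 0.0002939 = 0.0294%.

0.0294%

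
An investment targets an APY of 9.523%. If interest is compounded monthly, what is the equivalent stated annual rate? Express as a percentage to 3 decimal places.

9.131%

(1 + r/12)^12 − 1 = 0.09523, so 1 + r/12 = 1.09523^(1/12).
r/12 = 0.007609, so r = 0.091310 = 9.131%.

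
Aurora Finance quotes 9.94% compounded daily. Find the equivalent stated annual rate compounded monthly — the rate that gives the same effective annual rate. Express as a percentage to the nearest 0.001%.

9.980%

EAR = (1 + 0.0994/365)^365 − 1 = 0.104493.
Solve (1 + r/12)^12 = 1.104493: r/12 = 1.104493^(1/12) − 1 = 0.008317, so r = 0.099799 = 9.980%.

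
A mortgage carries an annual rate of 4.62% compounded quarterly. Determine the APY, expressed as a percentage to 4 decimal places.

4.7007%

EAR = (1 + 0.0462/4)^4 − 1.
= 1.047007 − 1 = 4.7007%.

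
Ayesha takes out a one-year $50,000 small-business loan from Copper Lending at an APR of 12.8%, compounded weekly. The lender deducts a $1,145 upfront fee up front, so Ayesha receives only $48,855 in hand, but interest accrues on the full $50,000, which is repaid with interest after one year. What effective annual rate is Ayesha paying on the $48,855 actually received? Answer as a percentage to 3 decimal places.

Amount owed after one year: 50,000 × (1 + 0.128/52)^52 = 50,000 × 1.136374 = $56,818.71.
Effective rate on net proceeds: 56,818.71 / 48,855 − 1 = 0.163007 = 16.301%.

16.301%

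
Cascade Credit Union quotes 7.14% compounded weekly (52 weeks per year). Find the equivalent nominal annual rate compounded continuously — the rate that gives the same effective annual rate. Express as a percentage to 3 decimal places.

EAR = (1 + 0.0714/52)^52 − 1 = 0.073958.
Equivalent continuous rate: r = ln(1 + 0.073958) = 0.071351 = 7.135%.

7.135%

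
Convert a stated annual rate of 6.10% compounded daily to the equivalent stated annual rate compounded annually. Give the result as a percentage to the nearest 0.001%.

6.289%

EAR = (1 + 0.0610/365)^365 − 1 = 0.062893.
Compounded annually, the equivalent nominal rate is the EAR itself: 6.289%.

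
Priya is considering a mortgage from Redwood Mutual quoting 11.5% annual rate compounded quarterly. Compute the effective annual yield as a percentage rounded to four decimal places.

12.0055%

EAR = (1 + 0.115/4)^4 − 1.
= (1 + 0.028750)^4 − 1 = 1.120055 − 1 = 12.0055%.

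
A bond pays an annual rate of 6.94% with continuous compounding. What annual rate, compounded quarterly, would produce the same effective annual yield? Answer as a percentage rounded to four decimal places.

EAR under continuous compounding: e^0.0694 − 1 = 0.071865.
Solve (1 + r/4)^4 = 1.071865: r/4 = 1.071865^(1/4) − 1 = 0.017501, so r = 0.070006 = 7.0006%.

7.0006%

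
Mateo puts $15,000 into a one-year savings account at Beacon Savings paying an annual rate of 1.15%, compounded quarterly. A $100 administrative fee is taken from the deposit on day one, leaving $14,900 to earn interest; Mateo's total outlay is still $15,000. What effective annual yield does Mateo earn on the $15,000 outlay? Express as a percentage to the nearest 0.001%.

0.481%

Value after one year: 14,900 × (1 + 0.0115/4)^4 = 14,900 × 1.011550 = $15,072.09.
Effective yield on the $15,000 outlay: 15,072.09 / 15,000 − 1 = 0.004806 = 0.481%.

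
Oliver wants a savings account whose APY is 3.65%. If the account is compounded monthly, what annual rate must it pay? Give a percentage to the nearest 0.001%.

(1 + r/12)^12 − 1 = 0.0365, so 1 + r/12 = 1.0365^(1/12).
r/12 = 0.002992, so r = 0.035903 = 3.590%.

3.590%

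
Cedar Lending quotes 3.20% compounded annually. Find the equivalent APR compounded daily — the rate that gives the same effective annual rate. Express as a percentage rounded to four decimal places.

Compounded annually, EAR = nominal = 0.032000.
Solve (1 + r/365)^365 = 1.032000: r/365 = 1.032000^(1/365) − 1 = 0.000086, so r = 0.031500 = 3.1500%.

3.1500%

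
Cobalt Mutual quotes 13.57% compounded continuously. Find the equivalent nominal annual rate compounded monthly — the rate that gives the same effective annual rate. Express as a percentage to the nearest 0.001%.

13.647%

EAR under continuous compounding: e^0.1357 − 1 = 0.145338.
Solve (1 + r/12)^12 = 1.145338: r/12 = 1.145338^(1/12) − 1 = 0.011373, so r = 0.136470 = 13.647%.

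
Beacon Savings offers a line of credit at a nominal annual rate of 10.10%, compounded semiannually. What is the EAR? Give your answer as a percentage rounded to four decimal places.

EAR = (1 + 0.1010/2)^2 − 1.
= 1.103550 − 1 = 10.3550%.

10.3550%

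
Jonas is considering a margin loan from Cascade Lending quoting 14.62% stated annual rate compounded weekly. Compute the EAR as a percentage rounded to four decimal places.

15.7190%

EAR = (1 + 0.1462/52)^52 − 1.
= 1.157190 − 1 = 15.7190%.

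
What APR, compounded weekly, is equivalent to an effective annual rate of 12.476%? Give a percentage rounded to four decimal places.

11.7703%

(1 + r/52)^52 − 1 = 0.12476, so 1 + r/52 = 1.12476^(1/52).
r/52 = 0.002264, so r = 0.117703 = 11.7703%.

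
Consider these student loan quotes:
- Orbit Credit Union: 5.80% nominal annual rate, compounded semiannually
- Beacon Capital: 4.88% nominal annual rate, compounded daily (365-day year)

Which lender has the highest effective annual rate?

Orbit Credit Union

Orbit Credit Union: (1 + 0.0580/2)^2 − 1 = 5.884%
Beacon Capital: (1 + 0.0488/365)^365 − 1 = 5.001%
The highest effective annual rate is Orbit Credit Union at 5.884%.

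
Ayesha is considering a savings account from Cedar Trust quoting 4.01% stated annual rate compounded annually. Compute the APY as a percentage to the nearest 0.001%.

Annual compounding means the effective rate equals the nominal rate: 4.010%.

4.010%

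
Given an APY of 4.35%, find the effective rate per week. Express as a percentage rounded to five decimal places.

The per-week rate i satisfies (1 + i)^52 = 1 + 0.0435.
i = 1.0435^(1/52) − 1 = 0.0008192 = 0.08192%.

0.08192%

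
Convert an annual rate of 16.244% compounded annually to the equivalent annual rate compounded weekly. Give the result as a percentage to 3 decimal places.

15.074%

Compounded annually, EAR = nominal = 0.162440.
Solve (1 + r/52)^52 = 1.162440: r/52 = 1.162440^(1/52) − 1 = 0.002899, so r = 0.150739 = 15.074%.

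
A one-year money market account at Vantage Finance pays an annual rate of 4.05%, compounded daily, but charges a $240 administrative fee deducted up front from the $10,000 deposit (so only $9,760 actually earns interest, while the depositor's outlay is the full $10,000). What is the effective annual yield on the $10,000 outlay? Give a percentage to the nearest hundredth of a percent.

Value after one year: 9,760 × (1 + 0.0405/365)^365 = 9,760 × 1.041329 = $10,163.37.
Effective yield on the $10,000 outlay: 10,163.37 / 10,000 − 1 = 0.016337 = 1.63%.

1.63%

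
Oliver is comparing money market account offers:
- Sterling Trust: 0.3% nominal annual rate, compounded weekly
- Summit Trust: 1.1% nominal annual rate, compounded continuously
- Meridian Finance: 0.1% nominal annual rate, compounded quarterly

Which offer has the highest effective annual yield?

Sterling Trust: (1 + 0.003/52)^52 − 1 = 0.300%
Summit Trust: e^0.011 − 1 = 1.106%
Meridian Finance: (1 + 0.001/4)^4 − 1 = 0.100%
The highest effective annual rate is Summit Trust at 1.106%.

Summit Trust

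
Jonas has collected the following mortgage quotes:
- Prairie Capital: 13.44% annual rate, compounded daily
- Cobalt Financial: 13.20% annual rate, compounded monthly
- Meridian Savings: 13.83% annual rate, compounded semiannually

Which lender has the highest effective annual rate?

Prairie Capital

Prairie Capital: (1 + 0.1344/365)^365 − 1 = 14.382%
Cobalt Financial: (1 + 0.1320/12)^12 − 1 = 14.029%
Meridian Savings: (1 + 0.1383/2)^2 − 1 = 14.308%
The highest effective annual rate is Prairie Capital at 14.382%.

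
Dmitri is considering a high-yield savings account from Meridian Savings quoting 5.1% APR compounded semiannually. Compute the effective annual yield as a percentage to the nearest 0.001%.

5.165%

EAR = (1 + 0.051/2)^2 − 1.
= 1.051650 − 1 = 5.165%.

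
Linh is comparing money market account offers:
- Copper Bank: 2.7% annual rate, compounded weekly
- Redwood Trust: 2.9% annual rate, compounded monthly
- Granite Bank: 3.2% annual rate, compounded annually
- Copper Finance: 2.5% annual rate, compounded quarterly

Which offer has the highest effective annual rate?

Granite Bank

Copper Bank: (1 + 0.027/52)^52 − 1 = 2.736%
Redwood Trust: (1 + 0.029/12)^12 − 1 = 2.939%
Granite Bank: compounded annually, EAR = 3.200%
Copper Finance: (1 + 0.025/4)^4 − 1 = 2.524%
The highest effective annual rate is Granite Bank at 3.200%.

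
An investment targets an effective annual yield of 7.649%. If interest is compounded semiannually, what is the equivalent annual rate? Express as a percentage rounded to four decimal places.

(1 + r/2)^2 − 1 = 0.07649, so 1 + r/2 = 1.07649^(1/2).
r/2 = 0.037540, so r = 0.075081 = 7.5081%.

7.5081%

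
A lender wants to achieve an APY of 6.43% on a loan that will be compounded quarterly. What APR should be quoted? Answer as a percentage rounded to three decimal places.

(1 + r/4)^4 − 1 = 0.0643, so 1 + r/4 = 1.0643^(1/4).
r/4 = 0.015701, so r = 0.062805 = 6.281%.

6.281%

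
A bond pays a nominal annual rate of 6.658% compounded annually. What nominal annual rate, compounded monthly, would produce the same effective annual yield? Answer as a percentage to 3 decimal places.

6.463%

Compounded annually, EAR = nominal = 0.066580.
Solve (1 + r/12)^12 = 1.066580: r/12 = 1.066580^(1/12) − 1 = 0.005386, so r = 0.064631 = 6.463%.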